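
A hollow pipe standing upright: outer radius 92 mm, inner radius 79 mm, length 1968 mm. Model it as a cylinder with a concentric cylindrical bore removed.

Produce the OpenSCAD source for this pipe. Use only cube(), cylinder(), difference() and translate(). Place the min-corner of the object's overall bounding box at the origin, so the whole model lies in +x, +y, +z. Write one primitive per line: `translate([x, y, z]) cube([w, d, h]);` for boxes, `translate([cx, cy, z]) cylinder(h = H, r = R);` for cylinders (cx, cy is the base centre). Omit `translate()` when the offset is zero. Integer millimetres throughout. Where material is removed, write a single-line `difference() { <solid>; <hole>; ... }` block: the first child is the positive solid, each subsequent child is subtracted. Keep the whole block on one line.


difference() { translate([92, 92, 0]) cylinder(h = 1968, r = 92); translate([92, 92, 0]) cylinder(h = 1968, r = 79); }


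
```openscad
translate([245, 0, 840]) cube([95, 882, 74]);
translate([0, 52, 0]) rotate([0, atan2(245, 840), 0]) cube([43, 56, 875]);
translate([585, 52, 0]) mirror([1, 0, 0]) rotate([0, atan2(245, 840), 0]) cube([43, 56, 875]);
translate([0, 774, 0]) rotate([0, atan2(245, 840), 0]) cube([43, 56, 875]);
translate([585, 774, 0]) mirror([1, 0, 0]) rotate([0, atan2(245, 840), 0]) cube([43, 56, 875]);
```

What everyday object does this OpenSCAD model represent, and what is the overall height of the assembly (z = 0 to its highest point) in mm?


A sawhorse. The overall height is 914 mm.

A beam across two mirrored pairs of raked legs — a sawhorse. The beam's underside is at z = 840 (matching the legs' vertical rise in atan2(245, 840)) and the beam is 74 mm tall, so its top is at 840 + 74 = 914 mm. The raked legs top out at the beam's underside, so that is the highest point.


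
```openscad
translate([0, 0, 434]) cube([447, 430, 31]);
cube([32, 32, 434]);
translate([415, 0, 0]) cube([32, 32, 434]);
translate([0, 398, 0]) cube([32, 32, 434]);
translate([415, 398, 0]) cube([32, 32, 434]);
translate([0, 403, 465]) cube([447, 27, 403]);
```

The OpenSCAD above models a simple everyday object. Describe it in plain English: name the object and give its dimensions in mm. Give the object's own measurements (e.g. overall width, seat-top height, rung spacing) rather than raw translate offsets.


A chair. The seat is a 447×430×31 mm slab with its top at z = 465 mm, on four 32×32 mm corner legs (flush with the seat edges, standing on z = 0). A flat backrest 27 mm thick, 403 mm tall, spans the full seat width and rises from the seat top along its +y edge, rear face flush with the rear of the seat.


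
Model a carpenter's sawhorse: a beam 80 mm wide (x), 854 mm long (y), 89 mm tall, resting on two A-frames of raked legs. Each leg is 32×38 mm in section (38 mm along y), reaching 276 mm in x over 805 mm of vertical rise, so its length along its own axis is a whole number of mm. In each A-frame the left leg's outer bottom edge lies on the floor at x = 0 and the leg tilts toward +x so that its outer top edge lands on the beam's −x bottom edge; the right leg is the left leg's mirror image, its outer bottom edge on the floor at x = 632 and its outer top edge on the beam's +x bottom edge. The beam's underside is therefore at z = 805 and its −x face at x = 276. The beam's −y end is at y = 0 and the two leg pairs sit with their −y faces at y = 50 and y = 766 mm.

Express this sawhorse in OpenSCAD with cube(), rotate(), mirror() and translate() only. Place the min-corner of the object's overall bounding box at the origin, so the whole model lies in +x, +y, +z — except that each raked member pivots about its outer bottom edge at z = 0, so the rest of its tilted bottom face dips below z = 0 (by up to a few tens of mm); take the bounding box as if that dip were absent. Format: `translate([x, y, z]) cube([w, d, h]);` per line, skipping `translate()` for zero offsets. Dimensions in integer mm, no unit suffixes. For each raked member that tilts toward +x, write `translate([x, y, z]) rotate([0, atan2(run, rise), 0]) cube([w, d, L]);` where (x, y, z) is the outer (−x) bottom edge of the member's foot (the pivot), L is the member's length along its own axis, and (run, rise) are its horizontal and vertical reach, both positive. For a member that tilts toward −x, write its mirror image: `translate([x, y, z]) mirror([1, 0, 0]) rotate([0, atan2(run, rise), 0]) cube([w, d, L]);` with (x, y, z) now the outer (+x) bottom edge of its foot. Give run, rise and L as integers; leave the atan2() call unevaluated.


translate([276, 0, 805]) cube([80, 854, 89]);
translate([0, 50, 0]) rotate([0, atan2(276, 805), 0]) cube([32, 38, 851]);
translate([632, 50, 0]) mirror([1, 0, 0]) rotate([0, atan2(276, 805), 0]) cube([32, 38, 851]);
translate([0, 766, 0]) rotate([0, atan2(276, 805), 0]) cube([32, 38, 851]);
translate([632, 766, 0]) mirror([1, 0, 0]) rotate([0, atan2(276, 805), 0]) cube([32, 38, 851]);


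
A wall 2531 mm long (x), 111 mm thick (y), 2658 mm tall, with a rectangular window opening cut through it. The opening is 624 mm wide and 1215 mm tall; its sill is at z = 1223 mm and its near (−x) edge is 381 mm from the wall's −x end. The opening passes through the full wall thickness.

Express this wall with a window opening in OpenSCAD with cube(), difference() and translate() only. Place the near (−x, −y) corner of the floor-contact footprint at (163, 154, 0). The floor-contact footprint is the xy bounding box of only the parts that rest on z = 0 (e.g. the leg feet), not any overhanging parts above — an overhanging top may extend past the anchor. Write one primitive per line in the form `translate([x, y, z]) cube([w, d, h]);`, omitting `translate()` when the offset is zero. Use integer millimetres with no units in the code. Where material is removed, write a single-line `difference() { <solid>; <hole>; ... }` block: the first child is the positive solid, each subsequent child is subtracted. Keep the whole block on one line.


difference() { translate([163, 154, 0]) cube([2531, 111, 2658]); translate([544, 154, 1223]) cube([624, 111, 1215]); }


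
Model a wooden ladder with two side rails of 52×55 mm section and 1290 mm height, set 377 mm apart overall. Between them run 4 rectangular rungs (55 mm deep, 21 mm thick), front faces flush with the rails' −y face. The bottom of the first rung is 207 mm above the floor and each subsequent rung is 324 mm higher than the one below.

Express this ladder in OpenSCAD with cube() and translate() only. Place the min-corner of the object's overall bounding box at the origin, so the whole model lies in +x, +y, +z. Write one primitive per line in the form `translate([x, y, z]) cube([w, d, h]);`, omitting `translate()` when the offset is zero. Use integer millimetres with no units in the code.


cube([52, 55, 1290]);
translate([325, 0, 0]) cube([52, 55, 1290]);
translate([52, 0, 207]) cube([273, 55, 21]);
translate([52, 0, 531]) cube([273, 55, 21]);
translate([52, 0, 855]) cube([273, 55, 21]);
translate([52, 0, 1179]) cube([273, 55, 21]);


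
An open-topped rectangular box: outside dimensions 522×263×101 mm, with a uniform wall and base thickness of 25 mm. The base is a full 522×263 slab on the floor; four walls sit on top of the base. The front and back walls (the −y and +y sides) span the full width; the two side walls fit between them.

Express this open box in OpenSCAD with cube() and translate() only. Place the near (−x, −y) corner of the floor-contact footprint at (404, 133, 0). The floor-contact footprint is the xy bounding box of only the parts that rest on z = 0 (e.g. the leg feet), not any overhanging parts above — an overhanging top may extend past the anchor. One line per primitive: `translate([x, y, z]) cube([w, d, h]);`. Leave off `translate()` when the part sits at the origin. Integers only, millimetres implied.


translate([404, 133, 0]) cube([522, 263, 25]);
translate([404, 133, 25]) cube([522, 25, 76]);
translate([404, 371, 25]) cube([522, 25, 76]);
translate([404, 158, 25]) cube([25, 213, 76]);
translate([901, 158, 25]) cube([25, 213, 76]);


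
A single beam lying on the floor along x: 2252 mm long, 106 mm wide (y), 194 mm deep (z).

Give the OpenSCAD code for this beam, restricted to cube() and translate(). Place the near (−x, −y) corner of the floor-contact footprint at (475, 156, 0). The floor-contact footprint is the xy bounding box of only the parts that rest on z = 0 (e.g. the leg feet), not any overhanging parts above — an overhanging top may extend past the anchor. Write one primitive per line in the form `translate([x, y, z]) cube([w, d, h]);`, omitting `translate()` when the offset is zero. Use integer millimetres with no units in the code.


translate([475, 156, 0]) cube([2252, 106, 194]);


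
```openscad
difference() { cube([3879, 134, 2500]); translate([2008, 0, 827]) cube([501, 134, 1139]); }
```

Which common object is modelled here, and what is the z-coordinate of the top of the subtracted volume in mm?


A wall with a window opening. The window head height is 1966 mm.

A wall with a rectangular opening subtracted — a window. Sill at z = 827, opening 1139 mm tall, so the head is at 827 + 1139 = 1966 mm.


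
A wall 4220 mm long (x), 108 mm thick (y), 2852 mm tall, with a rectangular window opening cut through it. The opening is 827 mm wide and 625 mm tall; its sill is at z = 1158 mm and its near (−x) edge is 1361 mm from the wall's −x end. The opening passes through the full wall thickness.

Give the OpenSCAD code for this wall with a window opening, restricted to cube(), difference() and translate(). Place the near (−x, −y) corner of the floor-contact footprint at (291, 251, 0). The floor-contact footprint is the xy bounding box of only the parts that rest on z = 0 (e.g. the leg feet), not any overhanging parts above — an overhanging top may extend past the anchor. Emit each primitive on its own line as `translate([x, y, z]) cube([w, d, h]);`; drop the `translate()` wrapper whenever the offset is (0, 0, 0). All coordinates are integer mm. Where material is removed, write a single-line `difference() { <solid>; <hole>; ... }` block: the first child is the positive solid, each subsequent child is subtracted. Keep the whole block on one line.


difference() { translate([291, 251, 0]) cube([4220, 108, 2852]); translate([1652, 251, 1158]) cube([827, 108, 625]); }


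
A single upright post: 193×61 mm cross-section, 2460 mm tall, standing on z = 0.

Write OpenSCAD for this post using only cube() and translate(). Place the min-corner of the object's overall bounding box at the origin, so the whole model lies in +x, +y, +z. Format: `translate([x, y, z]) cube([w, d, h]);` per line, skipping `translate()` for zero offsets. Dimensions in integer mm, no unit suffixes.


cube([193, 61, 2460]);


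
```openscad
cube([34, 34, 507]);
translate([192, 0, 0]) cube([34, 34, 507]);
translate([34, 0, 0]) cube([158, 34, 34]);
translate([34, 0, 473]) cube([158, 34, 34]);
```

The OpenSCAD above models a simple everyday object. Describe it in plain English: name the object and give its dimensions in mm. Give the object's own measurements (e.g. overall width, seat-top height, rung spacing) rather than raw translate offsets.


A rectangular picture frame lying in the x–z plane (depth along y). The opening is 158 mm wide (x) by 439 mm tall (z), surrounded by a border 34 mm wide on all four sides. The frame is 34 mm deep and is made of two full-height vertical stiles with two horizontal rails fitted between them.


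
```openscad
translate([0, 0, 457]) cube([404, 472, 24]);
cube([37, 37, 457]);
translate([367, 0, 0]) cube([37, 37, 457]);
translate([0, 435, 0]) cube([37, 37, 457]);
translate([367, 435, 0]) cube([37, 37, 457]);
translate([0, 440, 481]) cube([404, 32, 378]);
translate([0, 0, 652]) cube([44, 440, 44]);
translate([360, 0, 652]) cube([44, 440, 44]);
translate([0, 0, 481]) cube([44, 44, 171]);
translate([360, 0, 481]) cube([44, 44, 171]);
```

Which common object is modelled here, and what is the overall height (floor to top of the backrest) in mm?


A chair. The overall height is 859 mm.

A slab on four corner posts with a tall panel at the back — a chair. The seat slab sits at z = 457 with thickness 24, and the 378 mm backrest starts at the seat top, so the overall height is 457 + 24 + 378 = 859 mm.


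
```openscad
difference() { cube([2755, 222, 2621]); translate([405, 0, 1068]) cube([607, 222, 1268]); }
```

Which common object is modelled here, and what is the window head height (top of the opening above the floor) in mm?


A wall with a window opening. The window head height is 2336 mm.

A wall with a rectangular opening subtracted — a window. Sill at z = 1068, opening 1268 mm tall, so the head is at 1068 + 1268 = 2336 mm.


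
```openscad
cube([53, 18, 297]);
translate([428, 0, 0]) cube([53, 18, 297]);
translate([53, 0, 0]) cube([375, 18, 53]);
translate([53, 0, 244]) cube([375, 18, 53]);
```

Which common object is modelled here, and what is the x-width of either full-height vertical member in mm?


A picture frame. The border width is 53 mm.

Four thin pieces enclosing a rectangular opening — a picture frame. The two full-height stiles are 297 mm tall; the top rail sits at z = 244 and is 53 mm tall, so the border above the opening is 297 − 244 = 53 mm, matching the stile x-width.


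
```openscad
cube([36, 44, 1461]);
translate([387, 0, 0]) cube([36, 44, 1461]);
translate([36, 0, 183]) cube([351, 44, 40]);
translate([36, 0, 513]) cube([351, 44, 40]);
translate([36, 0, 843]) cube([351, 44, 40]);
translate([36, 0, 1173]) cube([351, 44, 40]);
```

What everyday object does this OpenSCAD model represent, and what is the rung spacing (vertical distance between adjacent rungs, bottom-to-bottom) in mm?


A ladder. The rung spacing is 330 mm.

Two tall 36×44 posts with 4 short bars between them — a ladder. Adjacent rungs sit at z = 183 and z = 513, so the spacing is 513 − 183 = 330 mm.


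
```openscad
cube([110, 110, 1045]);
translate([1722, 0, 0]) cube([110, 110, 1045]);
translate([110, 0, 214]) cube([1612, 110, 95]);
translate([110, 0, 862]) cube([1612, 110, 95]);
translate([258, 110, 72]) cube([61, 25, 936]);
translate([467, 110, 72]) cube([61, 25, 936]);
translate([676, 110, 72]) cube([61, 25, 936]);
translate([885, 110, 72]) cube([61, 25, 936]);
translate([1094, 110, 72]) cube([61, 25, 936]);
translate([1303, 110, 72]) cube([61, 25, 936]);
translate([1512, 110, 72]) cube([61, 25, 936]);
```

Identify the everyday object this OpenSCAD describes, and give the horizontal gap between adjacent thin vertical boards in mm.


A fence section. The picket gap is 148 mm.

Two posts, two rails, 7 pickets — a fence section. Span 1612 mm holds 7 pickets of 61 mm with 8 equal gaps: ⌊(1612 − 7·61) / 8⌋ = 148 mm.


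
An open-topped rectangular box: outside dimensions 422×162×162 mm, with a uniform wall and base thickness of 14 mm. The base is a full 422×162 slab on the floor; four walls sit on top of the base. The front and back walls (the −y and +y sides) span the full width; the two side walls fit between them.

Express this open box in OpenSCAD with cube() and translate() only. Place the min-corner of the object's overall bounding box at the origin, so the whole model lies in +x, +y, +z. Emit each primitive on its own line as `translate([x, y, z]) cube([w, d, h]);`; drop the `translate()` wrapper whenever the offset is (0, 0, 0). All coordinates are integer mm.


cube([422, 162, 14]);
translate([0, 0, 14]) cube([422, 14, 148]);
translate([0, 148, 14]) cube([422, 14, 148]);
translate([0, 14, 14]) cube([14, 134, 148]);
translate([408, 14, 14]) cube([14, 134, 148]);


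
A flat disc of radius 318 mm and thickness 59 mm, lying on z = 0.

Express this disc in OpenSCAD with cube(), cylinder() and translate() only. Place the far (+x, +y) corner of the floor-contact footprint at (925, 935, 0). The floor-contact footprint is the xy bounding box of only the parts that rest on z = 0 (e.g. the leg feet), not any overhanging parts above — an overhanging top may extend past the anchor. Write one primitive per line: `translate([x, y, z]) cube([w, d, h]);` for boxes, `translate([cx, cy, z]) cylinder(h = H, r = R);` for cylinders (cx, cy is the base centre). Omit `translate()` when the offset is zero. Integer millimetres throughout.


translate([607, 617, 0]) cylinder(h = 59, r = 318);


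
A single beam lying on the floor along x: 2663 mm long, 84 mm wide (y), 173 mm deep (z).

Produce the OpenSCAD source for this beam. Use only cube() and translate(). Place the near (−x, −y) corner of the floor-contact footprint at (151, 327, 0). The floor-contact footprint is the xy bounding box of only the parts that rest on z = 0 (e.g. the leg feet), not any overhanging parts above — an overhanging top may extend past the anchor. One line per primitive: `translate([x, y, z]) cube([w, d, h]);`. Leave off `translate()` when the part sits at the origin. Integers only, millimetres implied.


translate([151, 327, 0]) cube([2663, 84, 173]);


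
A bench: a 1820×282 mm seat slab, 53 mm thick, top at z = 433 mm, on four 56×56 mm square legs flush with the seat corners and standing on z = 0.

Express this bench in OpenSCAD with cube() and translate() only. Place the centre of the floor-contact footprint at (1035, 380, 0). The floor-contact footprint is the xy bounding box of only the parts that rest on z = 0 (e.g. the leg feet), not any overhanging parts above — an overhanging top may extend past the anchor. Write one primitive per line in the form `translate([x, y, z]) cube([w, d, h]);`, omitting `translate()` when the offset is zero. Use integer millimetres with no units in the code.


translate([125, 239, 380]) cube([1820, 282, 53]);
translate([125, 239, 0]) cube([56, 56, 380]);
translate([125, 465, 0]) cube([56, 56, 380]);
translate([1889, 239, 0]) cube([56, 56, 380]);
translate([1889, 465, 0]) cube([56, 56, 380]);


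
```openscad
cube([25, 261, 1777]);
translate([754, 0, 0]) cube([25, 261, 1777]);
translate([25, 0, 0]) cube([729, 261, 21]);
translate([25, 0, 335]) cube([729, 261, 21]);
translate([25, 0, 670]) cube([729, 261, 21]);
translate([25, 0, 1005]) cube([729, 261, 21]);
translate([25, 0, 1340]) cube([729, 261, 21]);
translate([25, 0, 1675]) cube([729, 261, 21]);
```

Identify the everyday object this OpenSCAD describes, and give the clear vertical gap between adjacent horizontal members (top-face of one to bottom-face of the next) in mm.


A bookshelf. The clear shelf gap is 314 mm.

Two tall side panels with 6 horizontal boards between them — a bookshelf. The first two shelf undersides are at z = 0 and z = 335; with shelf thickness 21, the clear gap is 335 − 0 − 21 = 314 mm.


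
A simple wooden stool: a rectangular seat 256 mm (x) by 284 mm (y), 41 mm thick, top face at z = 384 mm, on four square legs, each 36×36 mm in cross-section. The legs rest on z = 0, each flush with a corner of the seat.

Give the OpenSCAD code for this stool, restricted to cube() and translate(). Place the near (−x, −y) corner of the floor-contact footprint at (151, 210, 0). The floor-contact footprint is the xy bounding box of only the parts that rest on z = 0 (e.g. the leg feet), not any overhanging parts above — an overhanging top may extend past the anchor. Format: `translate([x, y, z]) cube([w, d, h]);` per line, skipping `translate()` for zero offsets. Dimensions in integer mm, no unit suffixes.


translate([151, 210, 343]) cube([256, 284, 41]);
translate([151, 210, 0]) cube([36, 36, 343]);
translate([371, 210, 0]) cube([36, 36, 343]);
translate([151, 458, 0]) cube([36, 36, 343]);
translate([371, 458, 0]) cube([36, 36, 343]);


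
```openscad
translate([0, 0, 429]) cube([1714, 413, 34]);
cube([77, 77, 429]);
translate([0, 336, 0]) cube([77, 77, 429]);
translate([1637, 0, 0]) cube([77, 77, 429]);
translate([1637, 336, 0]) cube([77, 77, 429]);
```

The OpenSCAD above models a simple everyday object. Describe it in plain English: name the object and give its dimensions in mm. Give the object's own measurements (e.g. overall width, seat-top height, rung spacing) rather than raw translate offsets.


A long wooden bench with a 1714 mm (x) × 413 mm (y) seat, 34 mm thick, its top surface 463 mm above the floor. Four 77 mm square legs at the seat corners, flush with the edges, run from z = 0 to the seat underside.


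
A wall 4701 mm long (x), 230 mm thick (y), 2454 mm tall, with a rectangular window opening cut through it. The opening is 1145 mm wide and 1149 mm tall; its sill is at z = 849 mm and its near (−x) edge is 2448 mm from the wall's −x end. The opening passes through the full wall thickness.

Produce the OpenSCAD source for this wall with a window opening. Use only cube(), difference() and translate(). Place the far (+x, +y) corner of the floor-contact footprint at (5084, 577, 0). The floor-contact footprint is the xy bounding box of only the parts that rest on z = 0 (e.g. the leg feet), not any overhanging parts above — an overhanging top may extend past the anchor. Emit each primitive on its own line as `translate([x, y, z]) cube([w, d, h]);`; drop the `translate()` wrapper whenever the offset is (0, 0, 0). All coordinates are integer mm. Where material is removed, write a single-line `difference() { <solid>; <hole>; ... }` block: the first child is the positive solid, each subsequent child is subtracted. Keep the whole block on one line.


difference() { translate([383, 347, 0]) cube([4701, 230, 2454]); translate([2831, 347, 849]) cube([1145, 230, 1149]); }


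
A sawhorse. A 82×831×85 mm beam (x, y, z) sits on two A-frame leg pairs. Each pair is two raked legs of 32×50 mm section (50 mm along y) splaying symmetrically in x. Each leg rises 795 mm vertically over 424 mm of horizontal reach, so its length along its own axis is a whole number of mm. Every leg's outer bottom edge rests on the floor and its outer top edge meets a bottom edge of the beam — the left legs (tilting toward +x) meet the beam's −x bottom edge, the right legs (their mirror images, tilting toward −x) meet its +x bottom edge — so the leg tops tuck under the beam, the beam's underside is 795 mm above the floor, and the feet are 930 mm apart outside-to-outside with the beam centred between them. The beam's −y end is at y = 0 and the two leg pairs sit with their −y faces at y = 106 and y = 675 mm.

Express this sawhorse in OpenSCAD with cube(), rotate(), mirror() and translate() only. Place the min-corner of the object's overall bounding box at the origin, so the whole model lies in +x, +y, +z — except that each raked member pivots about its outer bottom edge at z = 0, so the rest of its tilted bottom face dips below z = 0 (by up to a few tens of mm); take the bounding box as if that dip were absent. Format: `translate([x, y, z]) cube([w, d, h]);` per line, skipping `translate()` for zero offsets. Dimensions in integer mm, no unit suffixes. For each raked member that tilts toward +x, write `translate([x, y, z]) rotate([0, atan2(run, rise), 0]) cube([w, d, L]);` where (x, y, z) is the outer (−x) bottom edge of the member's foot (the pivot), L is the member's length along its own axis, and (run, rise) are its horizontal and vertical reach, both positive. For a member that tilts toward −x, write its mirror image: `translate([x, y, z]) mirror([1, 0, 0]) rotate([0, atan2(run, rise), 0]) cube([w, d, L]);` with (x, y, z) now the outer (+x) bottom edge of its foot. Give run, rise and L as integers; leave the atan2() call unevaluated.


translate([424, 0, 795]) cube([82, 831, 85]);
translate([0, 106, 0]) rotate([0, atan2(424, 795), 0]) cube([32, 50, 901]);
translate([930, 106, 0]) mirror([1, 0, 0]) rotate([0, atan2(424, 795), 0]) cube([32, 50, 901]);
translate([0, 675, 0]) rotate([0, atan2(424, 795), 0]) cube([32, 50, 901]);
translate([930, 675, 0]) mirror([1, 0, 0]) rotate([0, atan2(424, 795), 0]) cube([32, 50, 901]);


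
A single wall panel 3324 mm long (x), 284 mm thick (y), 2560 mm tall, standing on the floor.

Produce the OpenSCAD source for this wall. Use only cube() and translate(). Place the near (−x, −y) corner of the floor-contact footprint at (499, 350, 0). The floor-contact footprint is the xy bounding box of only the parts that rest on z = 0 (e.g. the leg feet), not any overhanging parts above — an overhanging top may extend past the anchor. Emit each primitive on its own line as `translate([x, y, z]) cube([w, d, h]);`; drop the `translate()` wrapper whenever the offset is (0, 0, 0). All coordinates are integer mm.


translate([499, 350, 0]) cube([3324, 284, 2560]);


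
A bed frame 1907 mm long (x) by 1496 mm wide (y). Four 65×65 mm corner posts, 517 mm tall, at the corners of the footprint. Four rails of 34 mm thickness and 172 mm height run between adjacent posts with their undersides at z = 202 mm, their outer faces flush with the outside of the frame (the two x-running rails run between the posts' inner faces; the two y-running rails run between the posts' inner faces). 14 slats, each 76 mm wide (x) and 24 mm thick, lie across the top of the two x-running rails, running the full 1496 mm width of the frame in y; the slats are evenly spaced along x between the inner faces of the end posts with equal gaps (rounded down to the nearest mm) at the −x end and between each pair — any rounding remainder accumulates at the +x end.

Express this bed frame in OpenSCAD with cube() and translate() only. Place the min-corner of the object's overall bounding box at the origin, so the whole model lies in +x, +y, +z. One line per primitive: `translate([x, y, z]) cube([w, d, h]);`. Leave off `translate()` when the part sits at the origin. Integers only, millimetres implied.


// slat z = rail_z + rail_h = 202 + 172 = 374
// slat gap = ⌊(1777 − 14·76) / 15⌋ = 47
cube([65, 65, 517]);
translate([0, 1431, 0]) cube([65, 65, 517]);
translate([1842, 0, 0]) cube([65, 65, 517]);
translate([1842, 1431, 0]) cube([65, 65, 517]);
translate([65, 0, 202]) cube([1777, 34, 172]);
translate([65, 1462, 202]) cube([1777, 34, 172]);
translate([0, 65, 202]) cube([34, 1366, 172]);
translate([1873, 65, 202]) cube([34, 1366, 172]);
translate([112, 0, 374]) cube([76, 1496, 24]);
translate([235, 0, 374]) cube([76, 1496, 24]);
translate([358, 0, 374]) cube([76, 1496, 24]);
translate([481, 0, 374]) cube([76, 1496, 24]);
translate([604, 0, 374]) cube([76, 1496, 24]);
translate([727, 0, 374]) cube([76, 1496, 24]);
translate([850, 0, 374]) cube([76, 1496, 24]);
translate([973, 0, 374]) cube([76, 1496, 24]);
translate([1096, 0, 374]) cube([76, 1496, 24]);
translate([1219, 0, 374]) cube([76, 1496, 24]);
translate([1342, 0, 374]) cube([76, 1496, 24]);
translate([1465, 0, 374]) cube([76, 1496, 24]);
translate([1588, 0, 374]) cube([76, 1496, 24]);
translate([1711, 0, 374]) cube([76, 1496, 24]);


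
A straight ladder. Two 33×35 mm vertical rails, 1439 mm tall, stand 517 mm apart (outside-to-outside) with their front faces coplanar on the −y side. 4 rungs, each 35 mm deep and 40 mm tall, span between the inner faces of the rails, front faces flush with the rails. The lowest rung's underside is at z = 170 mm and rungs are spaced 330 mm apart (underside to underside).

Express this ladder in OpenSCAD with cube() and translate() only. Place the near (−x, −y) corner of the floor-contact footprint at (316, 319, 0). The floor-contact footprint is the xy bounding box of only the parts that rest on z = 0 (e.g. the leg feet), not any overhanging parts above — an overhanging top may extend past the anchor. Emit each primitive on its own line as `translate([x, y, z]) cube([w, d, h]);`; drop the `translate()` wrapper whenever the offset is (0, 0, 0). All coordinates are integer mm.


// rung span = 517 - 2*33 = 451
// rung[k] z = 170 + k*330
translate([316, 319, 0]) cube([33, 35, 1439]);
translate([800, 319, 0]) cube([33, 35, 1439]);
translate([349, 319, 170]) cube([451, 35, 40]);
translate([349, 319, 500]) cube([451, 35, 40]);
translate([349, 319, 830]) cube([451, 35, 40]);
translate([349, 319, 1160]) cube([451, 35, 40]);


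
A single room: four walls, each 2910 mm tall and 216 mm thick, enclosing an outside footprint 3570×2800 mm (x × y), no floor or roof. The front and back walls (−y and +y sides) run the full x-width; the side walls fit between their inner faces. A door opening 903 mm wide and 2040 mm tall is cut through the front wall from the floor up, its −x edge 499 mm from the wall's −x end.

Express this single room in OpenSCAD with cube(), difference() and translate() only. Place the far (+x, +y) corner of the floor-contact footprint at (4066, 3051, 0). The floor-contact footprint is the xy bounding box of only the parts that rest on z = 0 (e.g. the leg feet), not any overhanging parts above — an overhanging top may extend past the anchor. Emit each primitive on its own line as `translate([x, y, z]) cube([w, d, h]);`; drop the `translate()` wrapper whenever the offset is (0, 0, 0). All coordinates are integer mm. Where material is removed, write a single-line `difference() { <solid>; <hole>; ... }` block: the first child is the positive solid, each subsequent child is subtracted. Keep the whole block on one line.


difference() { translate([496, 251, 0]) cube([3570, 216, 2910]); translate([995, 251, 0]) cube([903, 216, 2040]); }
translate([496, 2835, 0]) cube([3570, 216, 2910]);
translate([496, 467, 0]) cube([216, 2368, 2910]);
translate([3850, 467, 0]) cube([216, 2368, 2910]);


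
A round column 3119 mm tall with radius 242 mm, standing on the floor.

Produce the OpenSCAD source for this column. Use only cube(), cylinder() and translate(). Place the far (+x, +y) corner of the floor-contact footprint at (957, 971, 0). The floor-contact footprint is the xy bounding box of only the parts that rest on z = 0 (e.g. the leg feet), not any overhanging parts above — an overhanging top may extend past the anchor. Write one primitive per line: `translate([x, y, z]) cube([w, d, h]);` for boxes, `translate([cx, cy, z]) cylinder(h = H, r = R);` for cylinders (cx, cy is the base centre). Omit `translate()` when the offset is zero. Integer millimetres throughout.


translate([715, 729, 0]) cylinder(h = 3119, r = 242);


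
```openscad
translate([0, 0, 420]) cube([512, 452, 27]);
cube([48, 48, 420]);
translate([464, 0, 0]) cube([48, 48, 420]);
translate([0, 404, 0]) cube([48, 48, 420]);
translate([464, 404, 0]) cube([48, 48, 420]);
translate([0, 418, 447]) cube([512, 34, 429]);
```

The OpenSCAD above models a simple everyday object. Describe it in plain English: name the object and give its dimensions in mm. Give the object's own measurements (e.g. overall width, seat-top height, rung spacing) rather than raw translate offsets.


A chair. The seat is a 512×452×27 mm slab with its top at z = 447 mm, on four 48×48 mm corner legs (flush with the seat edges, standing on z = 0). A flat backrest 34 mm thick, 429 mm tall, spans the full seat width and rises from the seat top along its +y edge, rear face flush with the rear of the seat.


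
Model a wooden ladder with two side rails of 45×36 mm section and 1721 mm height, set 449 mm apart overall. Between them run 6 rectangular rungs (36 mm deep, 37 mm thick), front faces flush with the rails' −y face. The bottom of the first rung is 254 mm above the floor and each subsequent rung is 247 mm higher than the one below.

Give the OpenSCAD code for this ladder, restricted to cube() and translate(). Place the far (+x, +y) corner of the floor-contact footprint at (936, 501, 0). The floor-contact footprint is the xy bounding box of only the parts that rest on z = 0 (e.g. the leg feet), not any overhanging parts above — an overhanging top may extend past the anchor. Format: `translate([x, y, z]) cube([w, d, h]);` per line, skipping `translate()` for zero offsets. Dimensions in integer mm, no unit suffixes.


// rung span = 449 - 2*45 = 359
// rung[k] z = 254 + k*247
translate([487, 465, 0]) cube([45, 36, 1721]);
translate([891, 465, 0]) cube([45, 36, 1721]);
translate([532, 465, 254]) cube([359, 36, 37]);
translate([532, 465, 501]) cube([359, 36, 37]);
translate([532, 465, 748]) cube([359, 36, 37]);
translate([532, 465, 995]) cube([359, 36, 37]);
translate([532, 465, 1242]) cube([359, 36, 37]);
translate([532, 465, 1489]) cube([359, 36, 37]);


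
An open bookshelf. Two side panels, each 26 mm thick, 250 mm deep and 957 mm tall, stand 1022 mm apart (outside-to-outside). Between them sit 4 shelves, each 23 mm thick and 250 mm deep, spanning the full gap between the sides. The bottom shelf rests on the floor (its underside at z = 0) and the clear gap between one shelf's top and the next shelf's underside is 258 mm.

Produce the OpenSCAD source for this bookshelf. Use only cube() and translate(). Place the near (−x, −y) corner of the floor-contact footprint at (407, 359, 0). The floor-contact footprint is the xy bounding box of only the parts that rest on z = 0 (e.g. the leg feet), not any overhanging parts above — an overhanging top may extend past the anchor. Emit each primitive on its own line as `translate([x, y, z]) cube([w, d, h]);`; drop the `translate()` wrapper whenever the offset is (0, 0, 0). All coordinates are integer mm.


translate([407, 359, 0]) cube([26, 250, 957]);
translate([1403, 359, 0]) cube([26, 250, 957]);
translate([433, 359, 0]) cube([970, 250, 23]);
translate([433, 359, 281]) cube([970, 250, 23]);
translate([433, 359, 562]) cube([970, 250, 23]);
translate([433, 359, 843]) cube([970, 250, 23]);


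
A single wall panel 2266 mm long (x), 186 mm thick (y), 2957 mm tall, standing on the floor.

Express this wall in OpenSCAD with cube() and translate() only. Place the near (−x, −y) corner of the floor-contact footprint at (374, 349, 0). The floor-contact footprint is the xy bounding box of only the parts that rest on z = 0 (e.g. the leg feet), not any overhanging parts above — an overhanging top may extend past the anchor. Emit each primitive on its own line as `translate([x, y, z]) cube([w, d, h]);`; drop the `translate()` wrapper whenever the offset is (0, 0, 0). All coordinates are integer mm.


translate([374, 349, 0]) cube([2266, 186, 2957]);


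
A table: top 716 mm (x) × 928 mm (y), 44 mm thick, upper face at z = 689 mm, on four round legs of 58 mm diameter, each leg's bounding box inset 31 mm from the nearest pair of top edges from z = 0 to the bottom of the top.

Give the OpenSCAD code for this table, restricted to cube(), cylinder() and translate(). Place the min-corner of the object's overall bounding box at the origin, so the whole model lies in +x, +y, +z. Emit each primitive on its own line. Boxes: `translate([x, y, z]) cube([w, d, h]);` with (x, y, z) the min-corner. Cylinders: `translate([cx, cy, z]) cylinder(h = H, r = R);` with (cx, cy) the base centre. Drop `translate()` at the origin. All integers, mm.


translate([0, 0, 645]) cube([716, 928, 44]);
translate([60, 60, 0]) cylinder(h = 645, r = 29);
translate([656, 60, 0]) cylinder(h = 645, r = 29);
translate([60, 868, 0]) cylinder(h = 645, r = 29);
translate([656, 868, 0]) cylinder(h = 645, r = 29);


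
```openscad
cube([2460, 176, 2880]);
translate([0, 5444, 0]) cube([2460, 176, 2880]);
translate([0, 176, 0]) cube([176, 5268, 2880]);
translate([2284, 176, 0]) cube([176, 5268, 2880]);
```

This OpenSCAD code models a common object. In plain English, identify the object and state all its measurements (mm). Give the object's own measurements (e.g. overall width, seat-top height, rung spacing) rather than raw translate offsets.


The wall frame of a small rectangular building: four walls, each 2880 mm tall and 176 mm thick, enclosing a footprint 2460 mm (x) by 5620 mm (y) outside-to-outside, with no floor or roof. The front and back walls (the −y and +y sides) span the full width; the two side walls fit between them.


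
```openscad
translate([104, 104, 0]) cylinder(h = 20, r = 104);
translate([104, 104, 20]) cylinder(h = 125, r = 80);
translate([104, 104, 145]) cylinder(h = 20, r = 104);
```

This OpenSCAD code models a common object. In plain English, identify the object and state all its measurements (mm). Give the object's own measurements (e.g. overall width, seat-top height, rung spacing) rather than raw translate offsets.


A spool: two coaxial disc flanges of radius 104 mm and thickness 20 mm, joined by a core cylinder of radius 80 mm and height 125 mm. The lower flange rests on z = 0 and the three cylinders share a vertical axis.


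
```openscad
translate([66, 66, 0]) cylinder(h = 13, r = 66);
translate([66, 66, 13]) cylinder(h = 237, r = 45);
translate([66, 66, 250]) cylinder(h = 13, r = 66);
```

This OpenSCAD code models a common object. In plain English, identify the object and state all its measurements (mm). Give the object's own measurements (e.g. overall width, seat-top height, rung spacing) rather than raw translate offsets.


A spool: two coaxial disc flanges of radius 66 mm and thickness 13 mm, joined by a core cylinder of radius 45 mm and height 237 mm. The lower flange rests on z = 0 and the three cylinders share a vertical axis.


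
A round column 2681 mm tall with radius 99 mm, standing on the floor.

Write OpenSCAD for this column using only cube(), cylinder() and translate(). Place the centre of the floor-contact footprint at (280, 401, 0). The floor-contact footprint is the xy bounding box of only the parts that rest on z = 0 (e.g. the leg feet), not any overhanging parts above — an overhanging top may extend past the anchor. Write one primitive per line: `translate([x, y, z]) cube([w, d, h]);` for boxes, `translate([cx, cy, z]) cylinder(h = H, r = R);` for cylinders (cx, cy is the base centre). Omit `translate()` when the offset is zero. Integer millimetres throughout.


translate([280, 401, 0]) cylinder(h = 2681, r = 99);


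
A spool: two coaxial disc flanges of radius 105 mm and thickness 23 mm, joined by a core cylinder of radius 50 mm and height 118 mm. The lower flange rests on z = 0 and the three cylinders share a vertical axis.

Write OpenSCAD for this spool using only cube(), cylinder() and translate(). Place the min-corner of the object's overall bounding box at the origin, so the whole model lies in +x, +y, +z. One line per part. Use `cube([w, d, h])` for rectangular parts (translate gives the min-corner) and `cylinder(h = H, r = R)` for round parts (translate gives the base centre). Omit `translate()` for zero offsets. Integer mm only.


translate([105, 105, 0]) cylinder(h = 23, r = 105);
translate([105, 105, 23]) cylinder(h = 118, r = 50);
translate([105, 105, 141]) cylinder(h = 23, r = 105);


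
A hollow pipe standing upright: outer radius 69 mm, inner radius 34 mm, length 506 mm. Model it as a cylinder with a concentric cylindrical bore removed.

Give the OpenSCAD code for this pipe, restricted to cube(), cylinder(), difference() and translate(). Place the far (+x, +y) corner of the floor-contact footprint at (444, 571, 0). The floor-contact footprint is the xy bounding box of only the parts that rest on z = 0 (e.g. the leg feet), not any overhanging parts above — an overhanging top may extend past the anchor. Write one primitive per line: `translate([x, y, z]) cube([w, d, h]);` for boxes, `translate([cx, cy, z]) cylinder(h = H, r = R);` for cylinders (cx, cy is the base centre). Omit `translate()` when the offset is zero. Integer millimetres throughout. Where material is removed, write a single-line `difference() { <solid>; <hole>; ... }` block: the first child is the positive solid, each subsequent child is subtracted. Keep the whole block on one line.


difference() { translate([375, 502, 0]) cylinder(h = 506, r = 69); translate([375, 502, 0]) cylinder(h = 506, r = 34); }


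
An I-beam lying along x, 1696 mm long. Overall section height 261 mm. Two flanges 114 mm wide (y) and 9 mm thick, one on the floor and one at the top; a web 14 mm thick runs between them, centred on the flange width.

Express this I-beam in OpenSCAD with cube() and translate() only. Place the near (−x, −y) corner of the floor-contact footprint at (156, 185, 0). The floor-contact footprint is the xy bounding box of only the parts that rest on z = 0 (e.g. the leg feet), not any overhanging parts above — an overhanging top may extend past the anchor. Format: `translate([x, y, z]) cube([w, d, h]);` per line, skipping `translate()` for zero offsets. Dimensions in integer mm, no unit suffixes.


translate([156, 185, 0]) cube([1696, 114, 9]);
translate([156, 235, 9]) cube([1696, 14, 243]);
translate([156, 185, 252]) cube([1696, 114, 9]);
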